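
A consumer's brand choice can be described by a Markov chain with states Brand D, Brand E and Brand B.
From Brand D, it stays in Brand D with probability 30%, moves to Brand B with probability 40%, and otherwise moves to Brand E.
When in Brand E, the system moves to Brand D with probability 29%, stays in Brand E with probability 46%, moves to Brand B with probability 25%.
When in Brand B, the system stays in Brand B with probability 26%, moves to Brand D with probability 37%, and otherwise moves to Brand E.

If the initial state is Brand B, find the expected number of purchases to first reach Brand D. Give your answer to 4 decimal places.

2.9632

Let t(s) be the expected number of purchases to first reach Brand D from state s, with t(Brand D) = 0. Conditioning on the first purchase:
t(Brand E) = 1 + 0.46·t(Brand E) + 0.25·t(Brand B)
t(Brand B) = 1 + 0.37·t(Brand E) + 0.26·t(Brand B)
Solving: t(Brand E) = 3.2237, t(Brand B) = 2.9632.
Expected purchases from Brand B to Brand D: 2.9632.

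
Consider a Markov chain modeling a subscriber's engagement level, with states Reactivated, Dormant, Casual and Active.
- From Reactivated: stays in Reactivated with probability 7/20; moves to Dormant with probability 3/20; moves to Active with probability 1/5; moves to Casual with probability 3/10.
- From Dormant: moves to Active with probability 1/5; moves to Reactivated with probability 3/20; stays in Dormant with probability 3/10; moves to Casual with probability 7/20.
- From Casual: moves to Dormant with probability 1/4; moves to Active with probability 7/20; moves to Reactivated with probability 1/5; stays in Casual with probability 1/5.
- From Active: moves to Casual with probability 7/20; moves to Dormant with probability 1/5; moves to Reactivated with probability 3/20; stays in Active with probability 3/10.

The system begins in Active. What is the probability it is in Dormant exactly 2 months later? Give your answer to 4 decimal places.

Propagate the distribution vector 2 months from Active.
After 0 months: (0.0000, 0.0000, 0.0000, 1.0000)
After 1 month: (0.1500, 0.2000, 0.3500, 0.3000)
After 2 months: (0.1975, 0.2300, 0.2900, 0.2825)
P(in Dormant after 2 months) = 0.2300

0.2300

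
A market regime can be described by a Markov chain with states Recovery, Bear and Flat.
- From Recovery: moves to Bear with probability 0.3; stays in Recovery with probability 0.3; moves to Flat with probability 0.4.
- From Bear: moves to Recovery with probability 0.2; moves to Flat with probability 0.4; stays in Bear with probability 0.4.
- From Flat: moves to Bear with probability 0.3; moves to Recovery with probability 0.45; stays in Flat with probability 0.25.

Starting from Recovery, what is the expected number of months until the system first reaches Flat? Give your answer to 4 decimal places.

2.5000

Let t(s) be the expected number of months to first reach Flat from state s, with t(Flat) = 0. Conditioning on the first month:
t(Recovery) = 1 + 0.3·t(Recovery) + 0.3·t(Bear)
t(Bear) = 1 + 0.2·t(Recovery) + 0.4·t(Bear)
Solving: t(Recovery) = 2.5000, t(Bear) = 2.5000.
Expected months from Recovery to Flat: 2.5000.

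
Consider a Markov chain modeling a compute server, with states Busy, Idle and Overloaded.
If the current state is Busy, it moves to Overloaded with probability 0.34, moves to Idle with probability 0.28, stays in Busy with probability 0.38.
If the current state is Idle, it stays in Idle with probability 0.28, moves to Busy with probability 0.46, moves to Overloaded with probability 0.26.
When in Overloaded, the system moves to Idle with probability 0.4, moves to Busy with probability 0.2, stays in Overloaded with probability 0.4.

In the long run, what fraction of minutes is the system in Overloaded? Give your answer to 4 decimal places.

Let the stationary distribution be π with π = πP and π_1 + π_2 + π_3 = 1.
π_1 = 0.38·π_1 + 0.46·π_2 + 0.2·π_3
π_2 = 0.28·π_1 + 0.28·π_2 + 0.4·π_3
Solving with the normalization constraint gives π = (0.3454, 0.3201, 0.3345).
So the stationary probability of Overloaded is 0.3345.

0.3345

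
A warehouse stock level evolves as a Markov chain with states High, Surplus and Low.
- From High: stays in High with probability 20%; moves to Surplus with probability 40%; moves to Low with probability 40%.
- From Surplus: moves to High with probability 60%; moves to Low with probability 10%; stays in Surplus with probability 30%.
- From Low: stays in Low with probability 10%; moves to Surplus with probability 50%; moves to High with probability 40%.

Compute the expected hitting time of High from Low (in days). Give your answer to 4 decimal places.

2.0690

Let t(s) be the expected number of days to first reach High from state s, with t(High) = 0. Conditioning on the first day:
t(Surplus) = 1 + 0.3·t(Surplus) + 0.1·t(Low)
t(Low) = 1 + 0.5·t(Surplus) + 0.1·t(Low)
Solving: t(Surplus) = 1.7241, t(Low) = 2.0690.
Expected days from Low to High: 2.0690.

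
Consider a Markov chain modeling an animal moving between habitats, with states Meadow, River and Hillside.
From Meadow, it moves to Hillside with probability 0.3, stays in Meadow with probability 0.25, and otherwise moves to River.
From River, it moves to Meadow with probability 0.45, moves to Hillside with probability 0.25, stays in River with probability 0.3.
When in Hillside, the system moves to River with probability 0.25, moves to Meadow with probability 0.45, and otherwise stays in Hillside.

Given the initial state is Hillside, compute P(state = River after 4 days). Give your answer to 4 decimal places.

Propagate the distribution vector 4 days from Hillside.
After 0 days: (0.0000, 0.0000, 1.0000)
After 1 day: (0.4500, 0.2500, 0.3000)
After 2 days: (0.3600, 0.3525, 0.2875)
After 3 days: (0.3780, 0.3396, 0.2824)
After 4 days: (0.3744, 0.3426, 0.2830)
P(in River after 4 days) = 0.3426

0.3426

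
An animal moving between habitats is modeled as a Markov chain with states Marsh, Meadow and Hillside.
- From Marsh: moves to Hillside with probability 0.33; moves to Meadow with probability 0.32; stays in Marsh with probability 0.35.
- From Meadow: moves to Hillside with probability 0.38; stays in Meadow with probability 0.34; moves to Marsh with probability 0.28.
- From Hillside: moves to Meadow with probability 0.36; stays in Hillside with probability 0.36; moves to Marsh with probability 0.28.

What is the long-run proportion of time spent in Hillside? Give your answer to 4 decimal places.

Let the stationary distribution be π with π = πP and π_1 + π_2 + π_3 = 1.
π_1 = 0.35·π_1 + 0.28·π_2 + 0.28·π_3
π_2 = 0.32·π_1 + 0.34·π_2 + 0.36·π_3
Solving with the normalization constraint gives π = (0.3011, 0.3411, 0.3578).
So the stationary probability of Hillside is 0.3578.

0.3578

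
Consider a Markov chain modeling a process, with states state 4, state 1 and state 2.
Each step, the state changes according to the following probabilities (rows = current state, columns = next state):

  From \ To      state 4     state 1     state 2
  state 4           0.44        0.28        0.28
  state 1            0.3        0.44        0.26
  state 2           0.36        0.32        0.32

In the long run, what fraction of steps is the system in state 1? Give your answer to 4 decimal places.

Let the stationary distribution be π with π = πP and π_1 + π_2 + π_3 = 1.
π_1 = 0.44·π_1 + 0.3·π_2 + 0.36·π_3
π_2 = 0.28·π_1 + 0.44·π_2 + 0.32·π_3
Solving with the normalization constraint gives π = (0.3687, 0.3469, 0.2844).
So the stationary probability of state 1 is 0.3469.

0.3469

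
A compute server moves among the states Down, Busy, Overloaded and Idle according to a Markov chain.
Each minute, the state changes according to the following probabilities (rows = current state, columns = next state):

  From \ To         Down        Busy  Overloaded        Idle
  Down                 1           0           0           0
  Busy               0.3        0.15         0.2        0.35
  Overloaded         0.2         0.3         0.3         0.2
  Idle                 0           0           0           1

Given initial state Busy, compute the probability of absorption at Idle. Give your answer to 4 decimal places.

0.5327

Let h(s) be the probability of absorption at Idle starting from transient state s. Then h(Idle) = 1 and h(Down) = 0. By first-step analysis:
h(Busy) = 0.3·0 + 0.15·h(Busy) + 0.2·h(Overloaded) + 0.35·1
h(Overloaded) = 0.2·0 + 0.3·h(Busy) + 0.3·h(Overloaded) + 0.2·1
Solving: h(Busy) = 0.5327, h(Overloaded) = 0.5140.
Starting from Busy, the probability is 0.5327.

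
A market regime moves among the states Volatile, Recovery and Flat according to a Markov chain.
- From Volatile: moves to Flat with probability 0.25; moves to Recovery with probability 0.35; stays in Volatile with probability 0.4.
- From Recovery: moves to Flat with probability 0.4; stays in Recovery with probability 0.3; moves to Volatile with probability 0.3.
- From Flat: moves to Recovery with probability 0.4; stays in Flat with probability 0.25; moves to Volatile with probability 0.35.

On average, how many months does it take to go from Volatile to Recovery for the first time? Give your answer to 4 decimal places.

Let t(s) be the expected number of months to first reach Recovery from state s, with t(Recovery) = 0. Conditioning on the first month:
t(Volatile) = 1 + 0.4·t(Volatile) + 0.25·t(Flat)
t(Flat) = 1 + 0.35·t(Volatile) + 0.25·t(Flat)
Solving: t(Volatile) = 2.7586, t(Flat) = 2.6207.
Expected months from Volatile to Recovery: 2.7586.

2.7586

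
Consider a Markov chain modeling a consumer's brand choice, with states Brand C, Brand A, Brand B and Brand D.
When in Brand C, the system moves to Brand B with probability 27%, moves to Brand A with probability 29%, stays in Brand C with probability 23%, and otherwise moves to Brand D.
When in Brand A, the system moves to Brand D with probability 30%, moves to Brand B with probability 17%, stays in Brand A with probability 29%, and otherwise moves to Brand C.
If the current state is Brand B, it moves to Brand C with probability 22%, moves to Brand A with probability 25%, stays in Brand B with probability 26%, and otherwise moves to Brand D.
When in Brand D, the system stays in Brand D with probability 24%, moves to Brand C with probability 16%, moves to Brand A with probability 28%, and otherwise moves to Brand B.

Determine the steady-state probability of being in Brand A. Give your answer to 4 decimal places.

Let the stationary distribution be π with π = πP and π_1 + π_2 + π_3 + π_4 = 1.
π_1 = 0.23·π_1 + 0.24·π_2 + 0.22·π_3 + 0.16·π_4
π_2 = 0.29·π_1 + 0.29·π_2 + 0.25·π_3 + 0.28·π_4
π_3 = 0.27·π_1 + 0.17·π_2 + 0.26·π_3 + 0.32·π_4
Solving with the normalization constraint gives π = (0.2122, 0.2773, 0.2526, 0.2579).
So the stationary probability of Brand A is 0.2773.

0.2773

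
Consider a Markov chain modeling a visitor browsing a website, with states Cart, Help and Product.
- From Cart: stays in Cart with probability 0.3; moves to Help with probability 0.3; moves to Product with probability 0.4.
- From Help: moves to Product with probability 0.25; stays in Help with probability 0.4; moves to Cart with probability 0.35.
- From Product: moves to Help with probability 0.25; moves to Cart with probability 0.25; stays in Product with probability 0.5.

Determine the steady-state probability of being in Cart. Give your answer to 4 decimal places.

Let the stationary distribution be π with π = πP and π_1 + π_2 + π_3 = 1.
π_1 = 0.3·π_1 + 0.35·π_2 + 0.25·π_3
π_2 = 0.3·π_1 + 0.4·π_2 + 0.25·π_3
Solving with the normalization constraint gives π = (0.2960, 0.3115, 0.3925).
So the stationary probability of Cart is 0.2960.

0.2960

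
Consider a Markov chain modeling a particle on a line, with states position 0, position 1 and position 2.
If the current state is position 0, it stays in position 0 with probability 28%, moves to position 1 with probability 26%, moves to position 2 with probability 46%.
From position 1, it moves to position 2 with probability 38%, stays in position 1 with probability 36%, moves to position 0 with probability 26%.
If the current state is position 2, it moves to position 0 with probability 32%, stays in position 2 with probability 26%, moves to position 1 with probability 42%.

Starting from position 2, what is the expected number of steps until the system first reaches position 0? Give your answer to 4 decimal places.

3.3758

Let t(s) be the expected number of steps to first reach position 0 from state s, with t(position 0) = 0. Conditioning on the first step:
t(position 1) = 1 + 0.36·t(position 1) + 0.38·t(position 2)
t(position 2) = 1 + 0.42·t(position 1) + 0.26·t(position 2)
Solving: t(position 1) = 3.5669, t(position 2) = 3.3758.
Expected steps from position 2 to position 0: 3.3758.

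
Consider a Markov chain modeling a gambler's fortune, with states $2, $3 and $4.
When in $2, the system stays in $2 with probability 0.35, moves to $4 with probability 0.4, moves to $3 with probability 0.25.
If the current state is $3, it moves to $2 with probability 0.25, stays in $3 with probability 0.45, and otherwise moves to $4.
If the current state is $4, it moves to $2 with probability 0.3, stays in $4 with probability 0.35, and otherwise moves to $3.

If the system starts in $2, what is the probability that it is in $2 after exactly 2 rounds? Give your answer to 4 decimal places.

Sum over the intermediate state after 1 round:
P = P($2→$2)·P($2→$2) + P($2→$3)·P($3→$2) + P($2→$4)·P($4→$2)
  = 0.35×0.35 + 0.25×0.25 + 0.4×0.3
  = 0.1225 + 0.0625 + 0.1200 = 0.3050

0.3050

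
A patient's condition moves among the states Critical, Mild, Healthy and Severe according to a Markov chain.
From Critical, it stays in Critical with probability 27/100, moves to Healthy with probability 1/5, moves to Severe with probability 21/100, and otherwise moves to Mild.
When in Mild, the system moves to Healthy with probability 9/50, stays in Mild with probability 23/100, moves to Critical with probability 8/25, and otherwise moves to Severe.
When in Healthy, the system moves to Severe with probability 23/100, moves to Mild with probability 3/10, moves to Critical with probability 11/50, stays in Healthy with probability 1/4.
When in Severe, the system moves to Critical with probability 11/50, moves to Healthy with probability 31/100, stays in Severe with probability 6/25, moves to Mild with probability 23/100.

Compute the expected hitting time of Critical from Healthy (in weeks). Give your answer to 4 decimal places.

4.0577

Let t(s) be the expected number of weeks to first reach Critical from state s, with t(Critical) = 0. Conditioning on the first week:
t(Mild) = 1 + 0.23·t(Mild) + 0.18·t(Healthy) + 0.27·t(Severe)
t(Healthy) = 1 + 0.3·t(Mild) + 0.25·t(Healthy) + 0.23·t(Severe)
t(Severe) = 1 + 0.23·t(Mild) + 0.31·t(Healthy) + 0.24·t(Severe)
Solving: t(Mild) = 3.6794, t(Healthy) = 4.0577, t(Severe) = 4.0844.
Expected weeks from Healthy to Critical: 4.0577.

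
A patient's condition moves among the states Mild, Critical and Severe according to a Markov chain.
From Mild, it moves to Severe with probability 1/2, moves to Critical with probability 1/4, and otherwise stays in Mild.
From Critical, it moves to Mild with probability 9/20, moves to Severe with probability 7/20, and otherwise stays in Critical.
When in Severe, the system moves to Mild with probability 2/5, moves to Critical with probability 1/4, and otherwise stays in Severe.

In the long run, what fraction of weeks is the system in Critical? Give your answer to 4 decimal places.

0.2381

Let the stationary distribution be π with π = πP and π_1 + π_2 + π_3 = 1.
π_1 = 0.25·π_1 + 0.45·π_2 + 0.4·π_3
π_2 = 0.25·π_1 + 0.2·π_2 + 0.25·π_3
Solving with the normalization constraint gives π = (0.3582, 0.2381, 0.4037).
So the stationary probability of Critical is 0.2381.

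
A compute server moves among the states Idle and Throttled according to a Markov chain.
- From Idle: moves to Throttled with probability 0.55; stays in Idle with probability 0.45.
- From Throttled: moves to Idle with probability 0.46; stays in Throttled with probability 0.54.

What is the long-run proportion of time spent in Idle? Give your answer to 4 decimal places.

Let the stationary distribution be π with π = πP and π_1 + π_2 = 1.
π_1 = 0.45·π_1 + 0.46·π_2
Solving with the normalization constraint gives π = (0.4554, 0.5446).
So the stationary probability of Idle is 0.4554.

0.4554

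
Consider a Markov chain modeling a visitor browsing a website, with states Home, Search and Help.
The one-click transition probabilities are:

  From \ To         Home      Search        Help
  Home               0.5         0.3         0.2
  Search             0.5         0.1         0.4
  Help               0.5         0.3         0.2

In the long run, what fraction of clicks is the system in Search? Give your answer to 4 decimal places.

0.2500

Let the stationary distribution be π with π = πP and π_1 + π_2 + π_3 = 1.
π_1 = 0.5·π_1 + 0.5·π_2 + 0.5·π_3
π_2 = 0.3·π_1 + 0.1·π_2 + 0.3·π_3
Solving with the normalization constraint gives π = (0.5000, 0.2500, 0.2500).
So the stationary probability of Search is 0.2500.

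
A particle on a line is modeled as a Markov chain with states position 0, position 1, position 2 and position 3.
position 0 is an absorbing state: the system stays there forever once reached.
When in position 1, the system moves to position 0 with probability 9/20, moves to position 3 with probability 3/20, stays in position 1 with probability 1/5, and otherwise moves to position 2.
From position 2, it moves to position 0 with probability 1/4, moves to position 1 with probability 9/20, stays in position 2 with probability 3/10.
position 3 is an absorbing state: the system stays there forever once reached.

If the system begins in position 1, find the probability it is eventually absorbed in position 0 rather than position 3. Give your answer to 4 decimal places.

0.7766

Let h(s) be the probability of absorption at position 0 starting from transient state s. Then h(position 0) = 1 and h(position 3) = 0. By first-step analysis:
h(position 1) = 0.45·1 + 0.2·h(position 1) + 0.2·h(position 2) + 0.15·0
h(position 2) = 0.25·1 + 0.45·h(position 1) + 0.3·h(position 2)
Solving: h(position 1) = 0.7766, h(position 2) = 0.8564.
Starting from position 1, the probability is 0.7766.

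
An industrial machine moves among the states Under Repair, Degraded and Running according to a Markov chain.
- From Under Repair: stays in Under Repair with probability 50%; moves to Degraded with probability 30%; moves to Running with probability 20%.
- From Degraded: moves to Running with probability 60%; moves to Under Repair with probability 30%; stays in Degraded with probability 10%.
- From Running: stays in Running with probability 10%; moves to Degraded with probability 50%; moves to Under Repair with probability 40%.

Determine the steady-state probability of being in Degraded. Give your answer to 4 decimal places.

Let the stationary distribution be π with π = πP and π_1 + π_2 + π_3 = 1.
π_1 = 0.5·π_1 + 0.3·π_2 + 0.4·π_3
π_2 = 0.3·π_1 + 0.1·π_2 + 0.5·π_3
Solving with the normalization constraint gives π = (0.4113, 0.2984, 0.2903).
So the stationary probability of Degraded is 0.2984.

0.2984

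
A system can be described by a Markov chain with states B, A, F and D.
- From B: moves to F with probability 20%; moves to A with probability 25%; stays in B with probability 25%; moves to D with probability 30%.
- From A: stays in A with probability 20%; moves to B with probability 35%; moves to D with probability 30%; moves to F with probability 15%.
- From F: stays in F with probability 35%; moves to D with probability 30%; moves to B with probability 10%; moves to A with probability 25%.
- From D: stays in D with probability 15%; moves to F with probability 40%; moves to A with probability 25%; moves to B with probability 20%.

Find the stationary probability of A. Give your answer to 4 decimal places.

Let the stationary distribution be π with π = πP and π_1 + π_2 + π_3 + π_4 = 1.
π_1 = 0.25·π_1 + 0.35·π_2 + 0.1·π_3 + 0.2·π_4
π_2 = 0.25·π_1 + 0.2·π_2 + 0.25·π_3 + 0.25·π_4
π_3 = 0.2·π_1 + 0.15·π_2 + 0.35·π_3 + 0.4·π_4
Solving with the normalization constraint gives π = (0.2184, 0.2381, 0.2827, 0.2609).
So the stationary probability of A is 0.2381.

0.2381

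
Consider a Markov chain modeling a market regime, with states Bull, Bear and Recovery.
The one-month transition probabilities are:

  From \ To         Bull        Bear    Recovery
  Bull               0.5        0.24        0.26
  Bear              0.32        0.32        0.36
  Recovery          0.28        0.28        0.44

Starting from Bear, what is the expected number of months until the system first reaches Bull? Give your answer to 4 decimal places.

3.2857

Let t(s) be the expected number of months to first reach Bull from state s, with t(Bull) = 0. Conditioning on the first month:
t(Bear) = 1 + 0.32·t(Bear) + 0.36·t(Recovery)
t(Recovery) = 1 + 0.28·t(Bear) + 0.44·t(Recovery)
Solving: t(Bear) = 3.2857, t(Recovery) = 3.4286.
Expected months from Bear to Bull: 3.2857.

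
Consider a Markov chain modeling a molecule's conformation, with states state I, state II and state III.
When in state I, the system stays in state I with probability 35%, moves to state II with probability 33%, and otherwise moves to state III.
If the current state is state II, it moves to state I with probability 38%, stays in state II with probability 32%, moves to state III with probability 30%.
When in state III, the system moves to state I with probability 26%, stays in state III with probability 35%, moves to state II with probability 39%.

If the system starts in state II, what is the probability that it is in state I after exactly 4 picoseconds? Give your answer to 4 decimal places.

0.3313

Propagate the distribution vector 4 picoseconds from state II.
After 0 picoseconds: (0.0000, 1.0000, 0.0000)
After 1 picosecond: (0.3800, 0.3200, 0.3000)
After 2 picoseconds: (0.3326, 0.3448, 0.3226)
After 3 picoseconds: (0.3313, 0.3459, 0.3228)
After 4 picoseconds: (0.3313, 0.3459, 0.3228)
P(in state I after 4 picoseconds) = 0.3313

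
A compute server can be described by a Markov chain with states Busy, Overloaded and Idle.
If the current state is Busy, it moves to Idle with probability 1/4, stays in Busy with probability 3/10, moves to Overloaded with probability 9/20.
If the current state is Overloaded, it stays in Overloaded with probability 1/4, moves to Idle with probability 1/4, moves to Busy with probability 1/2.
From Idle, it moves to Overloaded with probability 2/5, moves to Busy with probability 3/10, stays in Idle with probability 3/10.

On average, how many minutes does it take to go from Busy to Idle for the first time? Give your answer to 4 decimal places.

Let t(s) be the expected number of minutes to first reach Idle from state s, with t(Idle) = 0. Conditioning on the first minute:
t(Busy) = 1 + 0.3·t(Busy) + 0.45·t(Overloaded)
t(Overloaded) = 1 + 0.5·t(Busy) + 0.25·t(Overloaded)
Solving: t(Busy) = 4.0000, t(Overloaded) = 4.0000.
Expected minutes from Busy to Idle: 4.0000.

4.0000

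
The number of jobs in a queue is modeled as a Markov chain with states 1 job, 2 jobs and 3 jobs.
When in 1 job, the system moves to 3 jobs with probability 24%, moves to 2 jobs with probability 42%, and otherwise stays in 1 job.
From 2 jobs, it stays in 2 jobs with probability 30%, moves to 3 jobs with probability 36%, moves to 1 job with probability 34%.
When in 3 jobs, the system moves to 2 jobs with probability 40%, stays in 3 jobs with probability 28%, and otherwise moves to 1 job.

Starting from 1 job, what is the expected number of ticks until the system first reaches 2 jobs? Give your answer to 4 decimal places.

2.4096

Let t(s) be the expected number of ticks to first reach 2 jobs from state s, with t(2 jobs) = 0. Conditioning on the first tick:
t(1 job) = 1 + 0.34·t(1 job) + 0.24·t(3 jobs)
t(3 jobs) = 1 + 0.32·t(1 job) + 0.28·t(3 jobs)
Solving: t(1 job) = 2.4096, t(3 jobs) = 2.4598.
Expected ticks from 1 job to 2 jobs: 2.4096.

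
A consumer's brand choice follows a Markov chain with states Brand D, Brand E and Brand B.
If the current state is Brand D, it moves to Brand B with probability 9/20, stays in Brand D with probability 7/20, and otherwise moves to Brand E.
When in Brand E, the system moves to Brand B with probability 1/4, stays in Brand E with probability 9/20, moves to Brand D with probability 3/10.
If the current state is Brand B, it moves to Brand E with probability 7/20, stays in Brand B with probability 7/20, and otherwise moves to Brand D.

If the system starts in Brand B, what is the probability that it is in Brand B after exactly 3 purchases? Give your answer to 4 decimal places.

0.3475

Propagate the distribution vector 3 purchases from Brand B.
After 0 purchases: (0.0000, 0.0000, 1.0000)
After 1 purchase: (0.3000, 0.3500, 0.3500)
After 2 purchases: (0.3150, 0.3400, 0.3450)
After 3 purchases: (0.3158, 0.3368, 0.3475)
P(in Brand B after 3 purchases) = 0.3475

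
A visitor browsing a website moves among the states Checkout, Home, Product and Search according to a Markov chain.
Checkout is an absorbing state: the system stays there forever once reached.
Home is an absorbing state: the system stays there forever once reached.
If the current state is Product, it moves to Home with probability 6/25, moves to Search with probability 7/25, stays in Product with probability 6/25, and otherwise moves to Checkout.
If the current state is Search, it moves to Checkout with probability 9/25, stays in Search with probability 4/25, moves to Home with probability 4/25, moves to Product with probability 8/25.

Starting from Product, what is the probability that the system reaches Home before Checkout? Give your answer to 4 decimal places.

0.4490

Let h(s) be the probability of absorption at Home starting from transient state s. Then h(Home) = 1 and h(Checkout) = 0. By first-step analysis:
h(Product) = 0.24·0 + 0.24·1 + 0.24·h(Product) + 0.28·h(Search)
h(Search) = 0.36·0 + 0.16·1 + 0.32·h(Product) + 0.16·h(Search)
Solving: h(Product) = 0.4490, h(Search) = 0.3615.
Starting from Product, the probability is 0.4490.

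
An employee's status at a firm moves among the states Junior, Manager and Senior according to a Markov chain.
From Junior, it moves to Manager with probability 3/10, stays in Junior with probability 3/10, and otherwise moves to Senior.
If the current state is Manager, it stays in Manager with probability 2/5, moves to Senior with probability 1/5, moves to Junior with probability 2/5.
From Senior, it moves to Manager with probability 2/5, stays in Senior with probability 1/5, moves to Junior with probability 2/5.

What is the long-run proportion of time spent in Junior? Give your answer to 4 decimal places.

Let the stationary distribution be π with π = πP and π_1 + π_2 + π_3 = 1.
π_1 = 0.3·π_1 + 0.4·π_2 + 0.4·π_3
π_2 = 0.3·π_1 + 0.4·π_2 + 0.4·π_3
Solving with the normalization constraint gives π = (0.3636, 0.3636, 0.2727).
So the stationary probability of Junior is 0.3636.

0.3636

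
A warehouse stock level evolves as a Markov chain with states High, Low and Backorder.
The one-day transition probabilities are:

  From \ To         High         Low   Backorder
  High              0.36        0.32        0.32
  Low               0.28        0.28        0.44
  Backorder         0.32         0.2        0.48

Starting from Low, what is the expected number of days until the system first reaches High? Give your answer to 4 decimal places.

Let t(s) be the expected number of days to first reach High from state s, with t(High) = 0. Conditioning on the first day:
t(Low) = 1 + 0.28·t(Low) + 0.44·t(Backorder)
t(Backorder) = 1 + 0.2·t(Low) + 0.48·t(Backorder)
Solving: t(Low) = 3.3520, t(Backorder) = 3.2123.
Expected days from Low to High: 3.3520.

3.3520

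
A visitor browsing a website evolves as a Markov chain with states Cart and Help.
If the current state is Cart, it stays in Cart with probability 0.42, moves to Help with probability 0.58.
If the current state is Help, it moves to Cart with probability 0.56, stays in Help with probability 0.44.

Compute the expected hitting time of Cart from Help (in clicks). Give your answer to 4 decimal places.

Let t(s) be the expected number of clicks to first reach Cart from state s, with t(Cart) = 0. Conditioning on the first click:
t(Help) = 1 + 0.44·t(Help)
Solving: t(Help) = 1.7857.
Expected clicks from Help to Cart: 1.7857.

1.7857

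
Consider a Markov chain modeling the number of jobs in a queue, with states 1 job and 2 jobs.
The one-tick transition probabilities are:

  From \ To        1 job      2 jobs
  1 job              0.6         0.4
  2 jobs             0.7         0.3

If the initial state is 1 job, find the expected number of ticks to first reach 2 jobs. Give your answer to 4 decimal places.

2.5000

Let t(s) be the expected number of ticks to first reach 2 jobs from state s, with t(2 jobs) = 0. Conditioning on the first tick:
t(1 job) = 1 + 0.6·t(1 job)
Solving: t(1 job) = 2.5000.
Expected ticks from 1 job to 2 jobs: 2.5000.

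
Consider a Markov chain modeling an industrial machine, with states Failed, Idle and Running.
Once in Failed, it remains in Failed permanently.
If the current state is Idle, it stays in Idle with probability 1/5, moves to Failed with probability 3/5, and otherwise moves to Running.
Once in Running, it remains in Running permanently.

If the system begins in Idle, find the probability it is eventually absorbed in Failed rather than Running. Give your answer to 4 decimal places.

Let h(s) be the probability of absorption at Failed starting from transient state s. Then h(Failed) = 1 and h(Running) = 0. By first-step analysis:
h(Idle) = 0.6·1 + 0.2·h(Idle) + 0.2·0
Solving: h(Idle) = 0.7500.
Starting from Idle, the probability is 0.7500.

0.7500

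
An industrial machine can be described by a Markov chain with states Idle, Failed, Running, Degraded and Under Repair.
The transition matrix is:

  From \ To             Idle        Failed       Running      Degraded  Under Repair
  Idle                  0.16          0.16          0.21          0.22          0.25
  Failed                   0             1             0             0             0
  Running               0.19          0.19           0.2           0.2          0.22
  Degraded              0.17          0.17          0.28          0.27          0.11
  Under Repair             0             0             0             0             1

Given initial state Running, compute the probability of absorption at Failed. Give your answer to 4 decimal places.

Let h(s) be the probability of absorption at Failed starting from transient state s. Then h(Failed) = 1 and h(Under Repair) = 0. By first-step analysis:
h(Idle) = 0.16·h(Idle) + 0.16·1 + 0.21·h(Running) + 0.22·h(Degraded) + 0.25·0
h(Running) = 0.19·h(Idle) + 0.19·1 + 0.2·h(Running) + 0.2·h(Degraded) + 0.22·0
h(Degraded) = 0.17·h(Idle) + 0.17·1 + 0.28·h(Running) + 0.27·h(Degraded) + 0.11·0
Solving: h(Idle) = 0.4441, h(Running) = 0.4723, h(Degraded) = 0.5175.
Starting from Running, the probability is 0.4723.

0.4723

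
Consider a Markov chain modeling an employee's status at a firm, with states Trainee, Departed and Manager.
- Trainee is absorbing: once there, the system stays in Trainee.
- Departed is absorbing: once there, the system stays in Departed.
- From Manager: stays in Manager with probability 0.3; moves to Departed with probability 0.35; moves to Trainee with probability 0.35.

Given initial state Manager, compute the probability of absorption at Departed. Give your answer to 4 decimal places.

Let h(s) be the probability of absorption at Departed starting from transient state s. Then h(Departed) = 1 and h(Trainee) = 0. By first-step analysis:
h(Manager) = 0.35·0 + 0.35·1 + 0.3·h(Manager)
Solving: h(Manager) = 0.5000.
Starting from Manager, the probability is 0.5000.

0.5000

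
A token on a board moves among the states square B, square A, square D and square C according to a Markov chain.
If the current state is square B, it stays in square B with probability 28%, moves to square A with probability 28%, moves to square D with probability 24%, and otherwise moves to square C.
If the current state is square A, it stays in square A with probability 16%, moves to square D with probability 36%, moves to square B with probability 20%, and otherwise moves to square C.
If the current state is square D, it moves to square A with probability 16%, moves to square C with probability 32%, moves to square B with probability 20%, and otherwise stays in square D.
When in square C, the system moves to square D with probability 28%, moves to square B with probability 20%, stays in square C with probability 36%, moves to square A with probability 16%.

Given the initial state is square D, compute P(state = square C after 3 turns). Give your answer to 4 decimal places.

Propagate the distribution vector 3 turns from square D.
After 0 turns: (0.0000, 0.0000, 1.0000, 0.0000)
After 1 turn: (0.2000, 0.1600, 0.3200, 0.3200)
After 2 turns: (0.2160, 0.1840, 0.2976, 0.3024)
After 3 turns: (0.2173, 0.1859, 0.2980, 0.2988)
P(in square C after 3 turns) = 0.2988

0.2988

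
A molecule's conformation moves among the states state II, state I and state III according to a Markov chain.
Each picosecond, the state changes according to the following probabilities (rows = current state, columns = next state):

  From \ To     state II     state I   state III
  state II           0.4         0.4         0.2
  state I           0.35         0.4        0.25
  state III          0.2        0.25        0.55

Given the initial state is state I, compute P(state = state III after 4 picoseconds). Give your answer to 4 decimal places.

0.3317

Propagate the distribution vector 4 picoseconds from state I.
After 0 picoseconds: (0.0000, 1.0000, 0.0000)
After 1 picosecond: (0.3500, 0.4000, 0.2500)
After 2 picoseconds: (0.3300, 0.3625, 0.3075)
After 3 picoseconds: (0.3204, 0.3539, 0.3258)
After 4 picoseconds: (0.3172, 0.3511, 0.3317)
P(in state III after 4 picoseconds) = 0.3317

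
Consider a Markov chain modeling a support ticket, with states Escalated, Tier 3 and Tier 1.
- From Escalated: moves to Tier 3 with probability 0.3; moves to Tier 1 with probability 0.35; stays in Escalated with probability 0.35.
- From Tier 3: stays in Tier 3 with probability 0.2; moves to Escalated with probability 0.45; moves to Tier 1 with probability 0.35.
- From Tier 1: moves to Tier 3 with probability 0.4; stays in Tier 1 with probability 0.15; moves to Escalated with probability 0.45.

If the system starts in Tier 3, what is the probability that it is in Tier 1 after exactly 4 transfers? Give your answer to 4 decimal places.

0.2912

Propagate the distribution vector 4 transfers from Tier 3.
After 0 transfers: (0.0000, 1.0000, 0.0000)
After 1 transfer: (0.4500, 0.2000, 0.3500)
After 2 transfers: (0.4050, 0.3150, 0.2800)
After 3 transfers: (0.4095, 0.2965, 0.2940)
After 4 transfers: (0.4091, 0.2998, 0.2912)
P(in Tier 1 after 4 transfers) = 0.2912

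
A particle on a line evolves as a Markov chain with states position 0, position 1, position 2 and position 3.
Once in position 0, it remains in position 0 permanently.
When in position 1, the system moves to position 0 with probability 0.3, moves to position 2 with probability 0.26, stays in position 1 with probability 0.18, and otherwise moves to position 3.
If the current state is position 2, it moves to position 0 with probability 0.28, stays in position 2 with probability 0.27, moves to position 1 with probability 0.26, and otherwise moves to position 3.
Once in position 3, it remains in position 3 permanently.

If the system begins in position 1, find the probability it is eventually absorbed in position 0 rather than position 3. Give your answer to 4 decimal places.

Let h(s) be the probability of absorption at position 0 starting from transient state s. Then h(position 0) = 1 and h(position 3) = 0. By first-step analysis:
h(position 1) = 0.3·1 + 0.18·h(position 1) + 0.26·h(position 2) + 0.26·0
h(position 2) = 0.28·1 + 0.26·h(position 1) + 0.27·h(position 2) + 0.19·0
Solving: h(position 1) = 0.5495, h(position 2) = 0.5793.
Starting from position 1, the probability is 0.5495.

0.5495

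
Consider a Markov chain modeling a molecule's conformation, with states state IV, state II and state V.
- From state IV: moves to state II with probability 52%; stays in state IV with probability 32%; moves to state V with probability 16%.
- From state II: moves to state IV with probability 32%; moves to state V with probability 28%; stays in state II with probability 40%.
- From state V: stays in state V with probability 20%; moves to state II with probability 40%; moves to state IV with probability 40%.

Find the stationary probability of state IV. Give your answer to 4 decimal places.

0.3377

Let the stationary distribution be π with π = πP and π_1 + π_2 + π_3 = 1.
π_1 = 0.32·π_1 + 0.32·π_2 + 0.4·π_3
π_2 = 0.52·π_1 + 0.4·π_2 + 0.4·π_3
Solving with the normalization constraint gives π = (0.3377, 0.4405, 0.2217).
So the stationary probability of state IV is 0.3377.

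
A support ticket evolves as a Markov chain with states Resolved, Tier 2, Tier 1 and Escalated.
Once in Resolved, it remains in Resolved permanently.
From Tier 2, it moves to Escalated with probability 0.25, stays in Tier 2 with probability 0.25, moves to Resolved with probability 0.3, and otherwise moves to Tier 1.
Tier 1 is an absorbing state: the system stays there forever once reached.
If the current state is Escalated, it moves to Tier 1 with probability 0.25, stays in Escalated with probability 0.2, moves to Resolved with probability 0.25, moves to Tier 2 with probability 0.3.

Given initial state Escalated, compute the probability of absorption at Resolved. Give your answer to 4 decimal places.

Let h(s) be the probability of absorption at Resolved starting from transient state s. Then h(Resolved) = 1 and h(Tier 1) = 0. By first-step analysis:
h(Tier 2) = 0.3·1 + 0.25·h(Tier 2) + 0.2·0 + 0.25·h(Escalated)
h(Escalated) = 0.25·1 + 0.3·h(Tier 2) + 0.25·0 + 0.2·h(Escalated)
Solving: h(Tier 2) = 0.5762, h(Escalated) = 0.5286.
Starting from Escalated, the probability is 0.5286.

0.5286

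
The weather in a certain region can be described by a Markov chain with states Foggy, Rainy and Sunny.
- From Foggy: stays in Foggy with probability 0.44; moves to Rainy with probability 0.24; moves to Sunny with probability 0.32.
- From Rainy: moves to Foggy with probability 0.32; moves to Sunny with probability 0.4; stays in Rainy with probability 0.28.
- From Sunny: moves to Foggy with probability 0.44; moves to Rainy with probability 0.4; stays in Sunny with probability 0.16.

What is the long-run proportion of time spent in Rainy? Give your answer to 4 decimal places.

Let the stationary distribution be π with π = πP and π_1 + π_2 + π_3 = 1.
π_1 = 0.44·π_1 + 0.32·π_2 + 0.44·π_3
π_2 = 0.24·π_1 + 0.28·π_2 + 0.4·π_3
Solving with the normalization constraint gives π = (0.4041, 0.2994, 0.2965).
So the stationary probability of Rainy is 0.2994.

0.2994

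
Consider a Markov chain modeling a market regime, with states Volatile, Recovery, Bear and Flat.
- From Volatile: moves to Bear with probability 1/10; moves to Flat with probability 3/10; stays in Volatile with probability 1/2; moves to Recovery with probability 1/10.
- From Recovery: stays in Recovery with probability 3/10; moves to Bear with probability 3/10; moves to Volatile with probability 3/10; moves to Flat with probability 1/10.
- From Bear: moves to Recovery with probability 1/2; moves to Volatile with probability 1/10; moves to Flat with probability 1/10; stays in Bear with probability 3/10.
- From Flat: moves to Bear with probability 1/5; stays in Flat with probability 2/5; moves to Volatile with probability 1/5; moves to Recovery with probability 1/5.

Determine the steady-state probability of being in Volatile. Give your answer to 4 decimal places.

Let the stationary distribution be π with π = πP and π_1 + π_2 + π_3 + π_4 = 1.
π_1 = 0.5·π_1 + 0.3·π_2 + 0.1·π_3 + 0.2·π_4
π_2 = 0.1·π_1 + 0.3·π_2 + 0.5·π_3 + 0.2·π_4
π_3 = 0.1·π_1 + 0.3·π_2 + 0.3·π_3 + 0.2·π_4
Solving with the normalization constraint gives π = (0.2920, 0.2628, 0.2190, 0.2263).
So the stationary probability of Volatile is 0.2920.

0.2920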